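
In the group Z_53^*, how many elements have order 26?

12

φ(53) = 53 − 1 = 52 = 2^2 · 13.
(Z/53Z)^× is cyclic (|G| = 52); a cyclic group of order m has exactly φ(d) elements of each order d | m, and none otherwise.
26 = 2 · 13 divides 52, and φ(26) = 12.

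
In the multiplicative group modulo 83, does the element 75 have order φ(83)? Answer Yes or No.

φ(83) = 83 − 1 = 82 = 2 · 41.
75 is a primitive root mod 83 iff 75^(φ(83)/q) ≢ 1 for every prime q | φ(83), i.e. q ∈ {2, 41}.
75^41 ≡ 1 (mod 83)  [q = 2: ≡ 1 ✗]
75^2 ≡ 64 (mod 83)  [q = 41: ≢ 1 ✓]
The check at q = 2 fails, so 75 generates a proper subgroup.

No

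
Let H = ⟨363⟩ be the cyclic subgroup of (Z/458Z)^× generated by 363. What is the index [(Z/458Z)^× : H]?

76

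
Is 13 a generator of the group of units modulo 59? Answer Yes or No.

φ(59) = 59 − 1 = 58 = 2 · 29.
It suffices to check that the order of 13 is not a proper divisor of 58: compute 13^(58/q) for q ∈ {2, 29}.
13^29 ≡ 58 (mod 59)  [q = 2: ≢ 1 ✓]
13^2 ≡ 51 (mod 59)  [q = 29: ≢ 1 ✓]
Every test exponent gives a nontrivial residue, hence 13 generates the full group.

Yes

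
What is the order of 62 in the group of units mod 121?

110

ord(62) | φ(121) = φ(11^2) = 11·(11−1) = 110 = 2 · 5 · 11.
Divisors of 110: 1, 2, 5, 10, 11, 22, 55, 110.
Compute 62^d (mod 121) for the divisors d until we hit 1:
62^1 ≡ 62 (mod 121)
62^2 ≡ 93 (mod 121)
62^5 ≡ 87 (mod 121)
62^10 ≡ 67 (mod 121)
62^11 ≡ 40 (mod 121)
62^22 ≡ 27 (mod 121)
62^55 ≡ 120 (mod 121)
62^110 ≡ 1 (mod 121) ✓
So ord_121(62) = 110.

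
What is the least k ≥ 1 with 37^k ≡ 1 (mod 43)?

The order of 37 must divide φ(43) = 43 − 1 = 42 = 2 · 3 · 7.
Divisors of 42: 1, 2, 3, 6, 7, 14, 21, 42.
Test each divisor d:
37^1 ≡ 37 (mod 43)
37^2 ≡ 36 (mod 43)
37^3 ≡ 42 (mod 43)
37^6 ≡ 1 (mod 43) ✓
Hence ord(37) = 6.

6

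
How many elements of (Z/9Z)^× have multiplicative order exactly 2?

1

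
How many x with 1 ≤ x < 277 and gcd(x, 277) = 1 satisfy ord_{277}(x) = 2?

1

φ(277) = 277 − 1 = 276 = 2^2 · 3 · 23.
(Z/277Z)^× is cyclic (|G| = 276); a cyclic group of order m has exactly φ(d) elements of each order d | m, and none otherwise.
2 | 276, and φ(2) = 2 − 1 = 1.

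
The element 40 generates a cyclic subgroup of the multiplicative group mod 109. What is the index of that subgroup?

1

Since 40 ∈ (Z/109Z)^×, its order divides φ(109) = 109 − 1 = 108 = 2^2 · 3^3.
Divisors of 108: 1, 2, 3, 4, 6, 9, 12, 18, 27, 36, 54, 108.
Test each divisor d:
40^1 ≡ 40
40^2 ≡ 74
40^3 ≡ 17
40^4 ≡ 26
40^6 ≡ 71
40^9 ≡ 8
40^12 ≡ 27
40^18 ≡ 64
40^27 ≡ 76
40^36 ≡ 63
40^54 ≡ 108
40^108 ≡ 1
So ord_109(40) = 108, hence |⟨40⟩| = 108.
The index is φ(109) / ord(40) = 108 / 108 = 1.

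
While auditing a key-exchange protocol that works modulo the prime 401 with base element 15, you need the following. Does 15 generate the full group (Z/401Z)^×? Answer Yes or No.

φ(401) = 401 − 1 = 400 = 2^4 · 5^2.
It suffices to check that the order of 15 is not a proper divisor of 400: compute 15^(400/q) for q ∈ {2, 5}.
15^200 ≡ 400 (mod 401)  [q = 2: ≢ 1 ✓]
15^80 ≡ 39 (mod 401)  [q = 5: ≢ 1 ✓]
Every test exponent gives a nontrivial residue, hence 15 generates the full group.

Yes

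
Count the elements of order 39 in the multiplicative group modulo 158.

24

φ(158) = φ(2)·φ(79) = 1·78 = 78 = 2 · 3 · 13.
Since (Z/158Z)^× is cyclic of order 78, the number of elements of order d is φ(d) when d | 78 and 0 otherwise.
39 = 3 · 13 divides 78, and φ(39) = 24.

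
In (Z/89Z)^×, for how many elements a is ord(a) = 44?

20

φ(89) = 89 − 1 = 88 = 2^3 · 11.
(Z/89Z)^× is cyclic (|G| = 88); a cyclic group of order m has exactly φ(d) elements of each order d | m, and none otherwise.
44 = 2^2 · 11 divides 88, and φ(44) = 20.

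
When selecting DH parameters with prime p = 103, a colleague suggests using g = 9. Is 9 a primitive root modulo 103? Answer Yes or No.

No

φ(103) = 103 − 1 = 102 = 2 · 3 · 17.
Test 9^(102/q) mod 103 for each prime factor q of 102:
9^51 ≡ 1 (mod 103)  [q = 2: ≡ 1 ✗]
9^34 ≡ 1 (mod 103)  [q = 3: ≡ 1 ✗]
9^6 ≡ 64 (mod 103)  [q = 17: ≢ 1 ✓]
The check at q = 2 fails, so 9 generates a proper subgroup.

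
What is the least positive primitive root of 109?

φ(109) = 109 − 1 = 108 = 2^2 · 3^3.
g is a primitive root iff g^(108/q) ≢ 1 (mod 109) for each prime q ∈ {2, 3}.
g = 2: 2^54 ≡ 108; 2^36 ≡ 1 — hits 1, so not a primitive root.
g = 3: 3^54 ≡ 1 — hits 1, so not a primitive root.
g = 4: 4^54 ≡ 1 — hits 1, so not a primitive root.
g = 5: 5^54 ≡ 1 — hits 1, so not a primitive root.
g = 6: 6^54 ≡ 108; 6^36 ≡ 63 — none is 1, so 6 is a primitive root.
The smallest primitive root modulo 109 is 6.

6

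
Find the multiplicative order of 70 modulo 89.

The order of 70 must divide φ(89) = 89 − 1 = 88 = 2^3 · 11.
Divisors of 88: 1, 2, 4, 8, 11, 22, 44, 88.
Check 70^d mod 89 for each divisor in increasing order:
70^1 ≡ 70 (mod 89)
70^2 ≡ 5 (mod 89)
70^4 ≡ 25 (mod 89)
70^8 ≡ 2 (mod 89)
70^11 ≡ 77 (mod 89)
70^22 ≡ 55 (mod 89)
70^44 ≡ 88 (mod 89)
70^88 ≡ 1 (mod 89) ✓
Hence ord(70) = 88.

88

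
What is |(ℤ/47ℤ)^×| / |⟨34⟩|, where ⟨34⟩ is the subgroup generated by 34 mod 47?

The order of 34 must divide φ(47) = 47 − 1 = 46 = 2 · 23.
Divisors of 46: 1, 2, 23, 46.
Check 34^d mod 47 for each divisor in increasing order:
34^1 ≡ 34
34^2 ≡ 28
34^23 ≡ 1
The order of 34 is 23, so the subgroup it generates has 23 elements.
The index is φ(47) / ord(34) = 46 / 23 = 2.

2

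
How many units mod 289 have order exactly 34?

φ(289) = φ(17^2) = 17·(17−1) = 272 = 2^4 · 17.
Since (Z/289Z)^× is cyclic of order 272, the number of elements of order d is φ(d) when d | 272 and 0 otherwise.
34 = 2 · 17 divides 272, and φ(34) = 16.

16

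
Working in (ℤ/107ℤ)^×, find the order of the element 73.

ord(73) | φ(107) = 107 − 1 = 106 = 2 · 53.
Divisors of 106: 1, 2, 53, 106.
Check 73^d mod 107 for each divisor in increasing order:
73^1 ≡ 73
73^2 ≡ 86
73^53 ≡ 106
73^106 ≡ 1
Hence ord(73) = 106.

106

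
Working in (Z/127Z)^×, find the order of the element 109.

126

By Lagrange's theorem, ord_127(109) divides φ(127) = 127 − 1 = 126 = 2 · 3^2 · 7.
Divisors of 126: 1, 2, 3, 6, 7, 9, 14, 18, 21, 42, 63, 126.
Compute 109^d (mod 127) for the divisors d until we hit 1:
109^1 ≡ 109 (mod 127)
109^2 ≡ 70 (mod 127)
109^3 ≡ 10 (mod 127)
109^6 ≡ 100 (mod 127)
109^7 ≡ 105 (mod 127)
109^9 ≡ 111 (mod 127)
109^14 ≡ 103 (mod 127)
109^18 ≡ 2 (mod 127)
109^21 ≡ 20 (mod 127)
109^42 ≡ 19 (mod 127)
109^63 ≡ 126 (mod 127)
109^126 ≡ 1 (mod 127) ✓
Therefore the multiplicative order of 109 modulo 127 is 126.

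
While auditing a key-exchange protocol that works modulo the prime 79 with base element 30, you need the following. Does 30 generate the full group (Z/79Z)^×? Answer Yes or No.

φ(79) = 79 − 1 = 78 = 2 · 3 · 13.
It suffices to check that the order of 30 is not a proper divisor of 78: compute 30^(78/q) for q ∈ {2, 3, 13}.
30^39 ≡ 78 (mod 79)  [q = 2: ≢ 1 ✓]
30^26 ≡ 23 (mod 79)  [q = 3: ≢ 1 ✓]
30^6 ≡ 8 (mod 79)  [q = 13: ≢ 1 ✓]
Every test exponent gives a nontrivial residue, hence 30 generates the full group.

Yes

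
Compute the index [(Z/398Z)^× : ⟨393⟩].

By Lagrange's theorem, ord_398(393) divides φ(398) = φ(2)·φ(199) = 1·198 = 198 = 2 · 3^2 · 11.
Divisors of 198: 1, 2, 3, 6, 9, 11, 18, 22, 33, 66, 99, 198.
Test each divisor d:
393^1 ≡ 393 (mod 398)
393^2 ≡ 25 (mod 398)
393^3 ≡ 273 (mod 398)
393^6 ≡ 103 (mod 398)
393^9 ≡ 259 (mod 398)
393^11 ≡ 107 (mod 398)
393^18 ≡ 217 (mod 398)
393^22 ≡ 305 (mod 398)
393^33 ≡ 397 (mod 398)
393^66 ≡ 1 (mod 398) ✓
So ord_398(393) = 66, hence |⟨393⟩| = 66.
The index is φ(398) / ord(393) = 198 / 66 = 3.

3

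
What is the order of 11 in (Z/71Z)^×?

70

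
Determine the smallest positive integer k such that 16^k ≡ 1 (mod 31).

The order of 16 must divide φ(31) = 31 − 1 = 30 = 2 · 3 · 5.
Divisors of 30: 1, 2, 3, 5, 6, 10, 15, 30.
Test each divisor d:
16^1 ≡ 16
16^2 ≡ 8
16^3 ≡ 4
16^5 ≡ 1
Therefore the multiplicative order of 16 modulo 31 is 5.

5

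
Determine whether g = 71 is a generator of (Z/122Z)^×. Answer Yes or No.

Yes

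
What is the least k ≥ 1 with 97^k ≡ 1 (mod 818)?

408

ord(97) | φ(818) = φ(2)·φ(409) = 1·408 = 408 = 2^3 · 3 · 17.
Divisors of 408: 1, 2, 3, 4, 6, 8, 12, 17, 24, 34, 51, 68, 102, 136, 204, 408.
Evaluate successive powers at the divisors of 408:
97^1 ≡ 97 (mod 818)
97^2 ≡ 411 (mod 818)
97^3 ≡ 603 (mod 818)
97^4 ≡ 413 (mod 818)
97^6 ≡ 417 (mod 818)
97^8 ≡ 425 (mod 818)
97^12 ≡ 473 (mod 818)
97^17 ≡ 701 (mod 818)
97^24 ≡ 415 (mod 818)
97^34 ≡ 601 (mod 818)
97^51 ≡ 31 (mod 818)
97^68 ≡ 463 (mod 818)
97^102 ≡ 143 (mod 818)
97^136 ≡ 53 (mod 818)
97^204 ≡ 817 (mod 818)
97^408 ≡ 1 (mod 818) ✓
Hence ord(97) = 408.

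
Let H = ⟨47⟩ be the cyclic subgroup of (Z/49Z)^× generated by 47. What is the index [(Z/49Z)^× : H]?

Since 47 ∈ (Z/49Z)^×, its order divides φ(49) = φ(7^2) = 7·(7−1) = 42 = 2 · 3 · 7.
Divisors of 42: 1, 2, 3, 6, 7, 14, 21, 42.
Compute 47^d (mod 49) for the divisors d until we hit 1:
47^1 ≡ 47 (mod 49)
47^2 ≡ 4 (mod 49)
47^3 ≡ 41 (mod 49)
47^6 ≡ 15 (mod 49)
47^7 ≡ 19 (mod 49)
47^14 ≡ 18 (mod 49)
47^21 ≡ 48 (mod 49)
47^42 ≡ 1 (mod 49) ✓
Thus |⟨47⟩| = ord(47) = 42.
The index is φ(49) / ord(47) = 42 / 42 = 1.

1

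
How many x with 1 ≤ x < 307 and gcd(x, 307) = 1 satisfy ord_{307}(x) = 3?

2

φ(307) = 307 − 1 = 306 = 2 · 3^2 · 17.
In a cyclic group of order 306, there are φ(d) elements of order d for each divisor d of 306, and zero for non-divisors.
3 | 306, and φ(3) = 3 − 1 = 2.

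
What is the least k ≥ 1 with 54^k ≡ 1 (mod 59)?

By Lagrange's theorem, ord_59(54) divides φ(59) = 59 − 1 = 58 = 2 · 29.
Divisors of 58: 1, 2, 29, 58.
Evaluate successive powers at the divisors of 58:
54^1 ≡ 54
54^2 ≡ 25
54^29 ≡ 58
54^58 ≡ 1
The smallest such exponent is 58, so the order of 54 is 58.

58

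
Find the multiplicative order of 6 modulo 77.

The order of 6 must divide φ(77) = φ(7·11) = (7−1)·(11−1) = 6·10 = 60 = 2^2 · 3 · 5.
Divisors of 60: 1, 2, 3, 4, 5, 6, 10, 12, 15, 20, 30, 60.
Test each divisor d:
6^1 ≡ 6 (mod 77)
6^2 ≡ 36 (mod 77)
6^3 ≡ 62 (mod 77)
6^4 ≡ 64 (mod 77)
6^5 ≡ 76 (mod 77)
6^6 ≡ 71 (mod 77)
6^10 ≡ 1 (mod 77) ✓
Hence ord(6) = 10.

10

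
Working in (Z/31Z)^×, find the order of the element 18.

The order of 18 must divide φ(31) = 31 − 1 = 30 = 2 · 3 · 5.
Divisors of 30: 1, 2, 3, 5, 6, 10, 15, 30.
Test each divisor d:
18^1 ≡ 18 (mod 31)
18^2 ≡ 14 (mod 31)
18^3 ≡ 4 (mod 31)
18^5 ≡ 25 (mod 31)
18^6 ≡ 16 (mod 31)
18^10 ≡ 5 (mod 31)
18^15 ≡ 1 (mod 31) ✓
Therefore the multiplicative order of 18 modulo 31 is 15.

15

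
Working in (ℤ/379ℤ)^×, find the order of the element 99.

378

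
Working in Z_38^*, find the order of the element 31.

6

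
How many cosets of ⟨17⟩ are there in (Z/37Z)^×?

The order of 17 must divide φ(37) = 37 − 1 = 36 = 2^2 · 3^2.
Divisors of 36: 1, 2, 3, 4, 6, 9, 12, 18, 36.
Test each divisor d:
17^1 ≡ 17 (mod 37)
17^2 ≡ 30 (mod 37)
17^3 ≡ 29 (mod 37)
17^4 ≡ 12 (mod 37)
17^6 ≡ 27 (mod 37)
17^9 ≡ 6 (mod 37)
17^12 ≡ 26 (mod 37)
17^18 ≡ 36 (mod 37)
17^36 ≡ 1 (mod 37) ✓
Thus |⟨17⟩| = ord(17) = 36.
Index = |(Z/37Z)^×| / |⟨17⟩| = 36 / 36 = 1.

1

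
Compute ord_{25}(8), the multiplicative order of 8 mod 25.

20

ord(8) | φ(25) = φ(5^2) = 5·(5−1) = 20 = 2^2 · 5.
Divisors of 20: 1, 2, 4, 5, 10, 20.
Check 8^d mod 25 for each divisor in increasing order:
8^1 ≡ 8 (mod 25)
8^2 ≡ 14 (mod 25)
8^4 ≡ 21 (mod 25)
8^5 ≡ 18 (mod 25)
8^10 ≡ 24 (mod 25)
8^20 ≡ 1 (mod 25) ✓
Therefore the multiplicative order of 8 modulo 25 is 20.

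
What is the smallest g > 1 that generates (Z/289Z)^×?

φ(289) = φ(17^2) = 17·(17−1) = 272 = 2^4 · 17.
g is a primitive root iff g^(272/q) ≢ 1 (mod 289) for each prime q ∈ {2, 17}.
g = 2: 2^136 ≡ 1 — hits 1, so not a primitive root.
g = 3: 3^136 ≡ 288; 3^16 ≡ 171 — none is 1, so 3 is a primitive root.
Hence the least primitive root of 289 is 3.

3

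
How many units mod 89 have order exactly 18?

0

φ(89) = 89 − 1 = 88 = 2^3 · 11.
In a cyclic group of order 88, there are φ(d) elements of order d for each divisor d of 88, and zero for non-divisors.
18 does not divide 88, so no element of (Z/89Z)^× has order 18.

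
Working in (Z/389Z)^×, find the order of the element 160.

388

By Lagrange's theorem, ord_389(160) divides φ(389) = 389 − 1 = 388 = 2^2 · 97.
Divisors of 388: 1, 2, 4, 97, 194, 388.
Evaluate successive powers at the divisors of 388:
160^1 ≡ 160 (mod 389)
160^2 ≡ 315 (mod 389)
160^4 ≡ 30 (mod 389)
160^97 ≡ 115 (mod 389)
160^194 ≡ 388 (mod 389)
160^388 ≡ 1 (mod 389) ✓
The smallest such exponent is 388, so the order of 160 is 388.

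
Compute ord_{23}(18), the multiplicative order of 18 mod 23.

11

By Lagrange's theorem, ord_23(18) divides φ(23) = 23 − 1 = 22 = 2 · 11.
Divisors of 22: 1, 2, 11, 22.
Compute 18^d (mod 23) for the divisors d until we hit 1:
18^1 ≡ 18
18^2 ≡ 2
18^11 ≡ 1
Hence ord(18) = 11.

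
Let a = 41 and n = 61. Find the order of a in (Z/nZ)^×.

10

ord(41) | φ(61) = 61 − 1 = 60 = 2^2 · 3 · 5.
Divisors of 60: 1, 2, 3, 4, 5, 6, 10, 12, 15, 20, 30, 60.
Test each divisor d:
41^1 ≡ 41
41^2 ≡ 34
41^3 ≡ 52
41^4 ≡ 58
41^5 ≡ 60
41^6 ≡ 20
41^10 ≡ 1
So ord_61(41) = 10.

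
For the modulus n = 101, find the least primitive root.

φ(101) = 101 − 1 = 100 = 2^2 · 5^2.
Test candidates g = 2, 3, … against the prime factors q ∈ {2, 5} of φ(101): g is a generator iff g^(100/q) ≢ 1 for every such q.
g = 2: 2^50 ≡ 100; 2^20 ≡ 95 — none is 1, so 2 is a primitive root.
Hence the least primitive root of 101 is 2.

2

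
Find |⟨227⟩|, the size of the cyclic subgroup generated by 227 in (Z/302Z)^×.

15

The order of 227 must divide φ(302) = φ(2)·φ(151) = 1·150 = 150 = 2 · 3 · 5^2.
Divisors of 150: 1, 2, 3, 5, 6, 10, 15, 25, 30, 50, 75, 150.
Check 227^d mod 302 for each divisor in increasing order:
227^1 ≡ 227 (mod 302)
227^2 ≡ 189 (mod 302)
227^3 ≡ 19 (mod 302)
227^5 ≡ 269 (mod 302)
227^6 ≡ 59 (mod 302)
227^10 ≡ 183 (mod 302)
227^15 ≡ 1 (mod 302) ✓
Therefore the multiplicative order of 227 modulo 302 is 15.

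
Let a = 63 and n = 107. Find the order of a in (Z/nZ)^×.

106

By Lagrange's theorem, ord_107(63) divides φ(107) = 107 − 1 = 106 = 2 · 53.
Divisors of 106: 1, 2, 53, 106.
Evaluate successive powers at the divisors of 106:
63^1 ≡ 63 (mod 107)
63^2 ≡ 10 (mod 107)
63^53 ≡ 106 (mod 107)
63^106 ≡ 1 (mod 107) ✓
Hence ord(63) = 106.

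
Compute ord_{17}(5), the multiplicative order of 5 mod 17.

16

Since 5 ∈ (Z/17Z)^×, its order divides φ(17) = 17 − 1 = 16 = 2^4.
Divisors of 16: 1, 2, 4, 8, 16.
Test each divisor d:
5^1 ≡ 5 (mod 17)
5^2 ≡ 8 (mod 17)
5^4 ≡ 13 (mod 17)
5^8 ≡ 16 (mod 17)
5^16 ≡ 1 (mod 17) ✓
Hence ord(5) = 16.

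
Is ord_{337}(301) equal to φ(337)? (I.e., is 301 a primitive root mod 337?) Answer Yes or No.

No

φ(337) = 337 − 1 = 336 = 2^4 · 3 · 7.
It suffices to check that the order of 301 is not a proper divisor of 336: compute 301^(336/q) for q ∈ {2, 3, 7}.
301^168 ≡ 1 (mod 337)  [q = 2: ≡ 1 ✗]
301^112 ≡ 1 (mod 337)  [q = 3: ≡ 1 ✗]
301^48 ≡ 79 (mod 337)  [q = 7: ≢ 1 ✓]
Since 301^168 ≡ 1, the order of 301 divides 168 < 336, so 301 is not a primitive root.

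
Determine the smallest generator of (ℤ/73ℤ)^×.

φ(73) = 73 − 1 = 72 = 2^3 · 3^2.
g is a primitive root iff g^(72/q) ≢ 1 (mod 73) for each prime q ∈ {2, 3}.
g = 2: 2^36 ≡ 1 — hits 1, so not a primitive root.
g = 3: 3^36 ≡ 1 — hits 1, so not a primitive root.
g = 4: 4^36 ≡ 1 — hits 1, so not a primitive root.
g = 5: 5^36 ≡ 72; 5^24 ≡ 8 — none is 1, so 5 is a primitive root.
Hence the least primitive root of 73 is 5.

5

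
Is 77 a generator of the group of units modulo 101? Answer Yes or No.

No

φ(101) = 101 − 1 = 100 = 2^2 · 5^2.
77 is a primitive root mod 101 iff 77^(φ(101)/q) ≢ 1 for every prime q | φ(101), i.e. q ∈ {2, 5}.
77^50 ≡ 1 (mod 101)  [q = 2: ≡ 1 ✗]
77^20 ≡ 36 (mod 101)  [q = 5: ≢ 1 ✓]
Since 77^50 ≡ 1, the order of 77 divides 50 < 100, so 77 is not a primitive root.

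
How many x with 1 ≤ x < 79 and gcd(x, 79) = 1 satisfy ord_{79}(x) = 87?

0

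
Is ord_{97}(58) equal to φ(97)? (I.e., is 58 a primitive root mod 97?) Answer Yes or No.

φ(97) = 97 − 1 = 96 = 2^5 · 3.
An element g generates (Z/97Z)^× iff g^(96/q) ≢ 1 (mod 97) for each prime q ∈ {2, 3}.
58^48 ≡ 96 (mod 97)  [q = 2: ≢ 1 ✓]
58^32 ≡ 61 (mod 97)  [q = 3: ≢ 1 ✓]
Every test exponent gives a nontrivial residue, hence 58 generates the full group.

Yes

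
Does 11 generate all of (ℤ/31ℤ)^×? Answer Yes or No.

Yes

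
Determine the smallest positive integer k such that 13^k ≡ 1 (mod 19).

18

Since 13 ∈ (Z/19Z)^×, its order divides φ(19) = 19 − 1 = 18 = 2 · 3^2.
Divisors of 18: 1, 2, 3, 6, 9, 18.
Check 13^d mod 19 for each divisor in increasing order:
13^1 ≡ 13 (mod 19)
13^2 ≡ 17 (mod 19)
13^3 ≡ 12 (mod 19)
13^6 ≡ 11 (mod 19)
13^9 ≡ 18 (mod 19)
13^18 ≡ 1 (mod 19) ✓
The smallest such exponent is 18, so the order of 13 is 18.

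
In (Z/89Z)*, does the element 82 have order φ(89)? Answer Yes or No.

φ(89) = 89 − 1 = 88 = 2^3 · 11.
An element g generates (Z/89Z)^× iff g^(88/q) ≢ 1 (mod 89) for each prime q ∈ {2, 11}.
82^44 ≡ 88 (mod 89)  [q = 2: ≢ 1 ✓]
82^8 ≡ 4 (mod 89)  [q = 11: ≢ 1 ✓]
All checks pass, so 82 has order 88 and is a primitive root modulo 89.

Yes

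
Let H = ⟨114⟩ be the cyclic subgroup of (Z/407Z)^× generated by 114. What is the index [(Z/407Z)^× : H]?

4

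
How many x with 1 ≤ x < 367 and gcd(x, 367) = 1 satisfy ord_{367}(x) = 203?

φ(367) = 367 − 1 = 366 = 2 · 3 · 61.
(Z/367Z)^× is cyclic (|G| = 366); a cyclic group of order m has exactly φ(d) elements of each order d | m, and none otherwise.
Here 366 is not a multiple of 203, so there are no elements of order 203.

0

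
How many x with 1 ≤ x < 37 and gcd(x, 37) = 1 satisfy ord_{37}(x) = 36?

12

φ(37) = 37 − 1 = 36 = 2^2 · 3^2.
In a cyclic group of order 36, there are φ(d) elements of order d for each divisor d of 36, and zero for non-divisors.
36 = 2^2 · 3^2 divides 36, and φ(36) = 12.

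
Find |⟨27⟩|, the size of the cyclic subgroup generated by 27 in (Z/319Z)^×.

140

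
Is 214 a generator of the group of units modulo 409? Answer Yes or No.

Yes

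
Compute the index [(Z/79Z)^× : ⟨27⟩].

3

By Lagrange's theorem, ord_79(27) divides φ(79) = 79 − 1 = 78 = 2 · 3 · 13.
Divisors of 78: 1, 2, 3, 6, 13, 26, 39, 78.
Test each divisor d:
27^1 ≡ 27
27^2 ≡ 18
27^3 ≡ 12
27^6 ≡ 65
27^13 ≡ 78
27^26 ≡ 1
Thus |⟨27⟩| = ord(27) = 26.
Index = |(Z/79Z)^×| / |⟨27⟩| = 78 / 26 = 3.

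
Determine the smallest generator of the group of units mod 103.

φ(103) = 103 − 1 = 102 = 2 · 3 · 17.
g is a primitive root iff g^(102/q) ≢ 1 (mod 103) for each prime q ∈ {2, 3, 17}.
g = 2: 2^51 ≡ 1 — hits 1, so not a primitive root.
g = 3: 3^51 ≡ 102; 3^34 ≡ 1 — hits 1, so not a primitive root.
g = 4: 4^51 ≡ 1 — hits 1, so not a primitive root.
g = 5: 5^51 ≡ 102; 5^34 ≡ 56; 5^6 ≡ 72 — none is 1, so 5 is a primitive root.
Hence the least primitive root of 103 is 5.

5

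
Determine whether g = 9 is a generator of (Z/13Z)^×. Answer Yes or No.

No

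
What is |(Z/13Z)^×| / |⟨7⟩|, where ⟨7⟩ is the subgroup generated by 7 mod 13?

Since 7 ∈ (Z/13Z)^×, its order divides φ(13) = 13 − 1 = 12 = 2^2 · 3.
Divisors of 12: 1, 2, 3, 4, 6, 12.
Check 7^d mod 13 for each divisor in increasing order:
7^1 ≡ 7
7^2 ≡ 10
7^3 ≡ 5
7^4 ≡ 9
7^6 ≡ 12
7^12 ≡ 1
The order of 7 is 12, so the subgroup it generates has 12 elements.
[(Z/13Z)^× : ⟨7⟩] = 12/12 = 1.

1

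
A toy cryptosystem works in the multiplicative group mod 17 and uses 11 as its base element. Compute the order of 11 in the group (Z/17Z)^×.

By Lagrange's theorem, ord_17(11) divides φ(17) = 17 − 1 = 16 = 2^4.
Divisors of 16: 1, 2, 4, 8, 16.
Test each divisor d:
11^1 ≡ 11 (mod 17)
11^2 ≡ 2 (mod 17)
11^4 ≡ 4 (mod 17)
11^8 ≡ 16 (mod 17)
11^16 ≡ 1 (mod 17) ✓
So ord_17(11) = 16.

16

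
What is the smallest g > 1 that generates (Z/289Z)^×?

φ(289) = φ(17^2) = 17·(17−1) = 272 = 2^4 · 17.
Test candidates g = 2, 3, … against the prime factors q ∈ {2, 17} of φ(289): g is a generator iff g^(272/q) ≢ 1 for every such q.
g = 2: 2^136 ≡ 1 — hits 1, so not a primitive root.
g = 3: 3^136 ≡ 288; 3^16 ≡ 171 — none is 1, so 3 is a primitive root.
So 3 is the smallest generator of (Z/289Z)^×.

3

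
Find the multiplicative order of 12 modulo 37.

9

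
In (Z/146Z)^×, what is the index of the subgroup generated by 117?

ord(117) | φ(146) = φ(2)·φ(73) = 1·72 = 72 = 2^3 · 3^2.
Divisors of 72: 1, 2, 3, 4, 6, 8, 9, 12, 18, 24, 36, 72.
Compute 117^d (mod 146) for the divisors d until we hit 1:
117^1 ≡ 117 (mod 146)
117^2 ≡ 111 (mod 146)
117^3 ≡ 139 (mod 146)
117^4 ≡ 57 (mod 146)
117^6 ≡ 49 (mod 146)
117^8 ≡ 37 (mod 146)
117^9 ≡ 95 (mod 146)
117^12 ≡ 65 (mod 146)
117^18 ≡ 119 (mod 146)
117^24 ≡ 137 (mod 146)
117^36 ≡ 145 (mod 146)
117^72 ≡ 1 (mod 146) ✓
Thus |⟨117⟩| = ord(117) = 72.
The index is φ(146) / ord(117) = 72 / 72 = 1.

1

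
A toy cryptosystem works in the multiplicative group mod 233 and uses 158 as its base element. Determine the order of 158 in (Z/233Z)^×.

232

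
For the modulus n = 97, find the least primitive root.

5

φ(97) = 97 − 1 = 96 = 2^5 · 3.
g is a primitive root iff g^(96/q) ≢ 1 (mod 97) for each prime q ∈ {2, 3}.
g = 2: 2^48 ≡ 1 — hits 1, so not a primitive root.
g = 3: 3^48 ≡ 1 — hits 1, so not a primitive root.
g = 4: 4^48 ≡ 1 — hits 1, so not a primitive root.
g = 5: 5^48 ≡ 96; 5^32 ≡ 35 — none is 1, so 5 is a primitive root.
The smallest primitive root modulo 97 is 5.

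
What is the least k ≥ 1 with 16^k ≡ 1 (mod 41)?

5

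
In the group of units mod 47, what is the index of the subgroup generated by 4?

2

The order of 4 must divide φ(47) = 47 − 1 = 46 = 2 · 23.
Divisors of 46: 1, 2, 23, 46.
Test each divisor d:
4^1 ≡ 4 (mod 47)
4^2 ≡ 16 (mod 47)
4^23 ≡ 1 (mod 47) ✓
So ord_47(4) = 23, hence |⟨4⟩| = 23.
The index is φ(47) / ord(4) = 46 / 23 = 2.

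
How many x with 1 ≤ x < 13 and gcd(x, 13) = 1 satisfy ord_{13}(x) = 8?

0

φ(13) = 13 − 1 = 12 = 2^2 · 3.
(Z/13Z)^× is cyclic (|G| = 12); a cyclic group of order m has exactly φ(d) elements of each order d | m, and none otherwise.
8 does not divide 12, so no element of (Z/13Z)^× has order 8.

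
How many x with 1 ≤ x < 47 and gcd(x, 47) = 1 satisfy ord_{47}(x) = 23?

22

φ(47) = 47 − 1 = 46 = 2 · 23.
(Z/47Z)^× is cyclic (|G| = 46); a cyclic group of order m has exactly φ(d) elements of each order d | m, and none otherwise.
23 | 46, and φ(23) = 23 − 1 = 22.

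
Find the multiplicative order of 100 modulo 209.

Since 100 ∈ (Z/209Z)^×, its order divides φ(209) = φ(11·19) = (11−1)·(19−1) = 10·18 = 180 = 2^2 · 3^2 · 5.
Divisors of 180: 1, 2, 3, 4, 5, 6, 9, 10, 12, 15, 18, 20, 30, 36, 45, 60, 90, 180.
Evaluate successive powers at the divisors of 180:
100^1 ≡ 100 (mod 209)
100^2 ≡ 177 (mod 209)
100^3 ≡ 144 (mod 209)
100^4 ≡ 188 (mod 209)
100^5 ≡ 199 (mod 209)
100^6 ≡ 45 (mod 209)
100^9 ≡ 1 (mod 209) ✓
Hence ord(100) = 9.

9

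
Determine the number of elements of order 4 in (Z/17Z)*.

2

φ(17) = 17 − 1 = 16 = 2^4.
Since (Z/17Z)^× is cyclic of order 16, the number of elements of order d is φ(d) when d | 16 and 0 otherwise.
4 = 2^2 divides 16, and φ(4) = 2.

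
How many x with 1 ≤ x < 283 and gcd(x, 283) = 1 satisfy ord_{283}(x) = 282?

92

φ(283) = 283 − 1 = 282 = 2 · 3 · 47.
Since (Z/283Z)^× is cyclic of order 282, the number of elements of order d is φ(d) when d | 282 and 0 otherwise.
282 = 2 · 3 · 47 divides 282, and φ(282) = 92.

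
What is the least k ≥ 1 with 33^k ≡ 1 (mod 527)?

10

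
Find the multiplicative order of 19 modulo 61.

By Lagrange's theorem, ord_61(19) divides φ(61) = 61 − 1 = 60 = 2^2 · 3 · 5.
Divisors of 60: 1, 2, 3, 4, 5, 6, 10, 12, 15, 20, 30, 60.
Test each divisor d:
19^1 ≡ 19 (mod 61)
19^2 ≡ 56 (mod 61)
19^3 ≡ 27 (mod 61)
19^4 ≡ 25 (mod 61)
19^5 ≡ 48 (mod 61)
19^6 ≡ 58 (mod 61)
19^10 ≡ 47 (mod 61)
19^12 ≡ 9 (mod 61)
19^15 ≡ 60 (mod 61)
19^20 ≡ 13 (mod 61)
19^30 ≡ 1 (mod 61) ✓
Hence ord(19) = 30.

30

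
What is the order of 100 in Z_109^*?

54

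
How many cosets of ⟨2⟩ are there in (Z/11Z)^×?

1

ord(2) | φ(11) = 11 − 1 = 10 = 2 · 5.
Divisors of 10: 1, 2, 5, 10.
Test each divisor d:
2^1 ≡ 2 (mod 11)
2^2 ≡ 4 (mod 11)
2^5 ≡ 10 (mod 11)
2^10 ≡ 1 (mod 11) ✓
So ord_11(2) = 10, hence |⟨2⟩| = 10.
Index = |(Z/11Z)^×| / |⟨2⟩| = 10 / 10 = 1.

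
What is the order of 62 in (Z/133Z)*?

18

ord(62) | φ(133) = φ(7·19) = (7−1)·(19−1) = 6·18 = 108 = 2^2 · 3^3.
Divisors of 108: 1, 2, 3, 4, 6, 9, 12, 18, 27, 36, 54, 108.
Check 62^d mod 133 for each divisor in increasing order:
62^1 ≡ 62 (mod 133)
62^2 ≡ 120 (mod 133)
62^3 ≡ 125 (mod 133)
62^4 ≡ 36 (mod 133)
62^6 ≡ 64 (mod 133)
62^9 ≡ 20 (mod 133)
62^12 ≡ 106 (mod 133)
62^18 ≡ 1 (mod 133) ✓
The smallest such exponent is 18, so the order of 62 is 18.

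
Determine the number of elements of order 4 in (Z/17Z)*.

2

φ(17) = 17 − 1 = 16 = 2^4.
Since (Z/17Z)^× is cyclic of order 16, the number of elements of order d is φ(d) when d | 16 and 0 otherwise.
4 = 2^2 divides 16, and φ(4) = 2.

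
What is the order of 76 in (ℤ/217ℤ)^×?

30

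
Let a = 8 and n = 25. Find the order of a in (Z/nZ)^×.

Since 8 ∈ (Z/25Z)^×, its order divides φ(25) = φ(5^2) = 5·(5−1) = 20 = 2^2 · 5.
Divisors of 20: 1, 2, 4, 5, 10, 20.
Evaluate successive powers at the divisors of 20:
8^1 ≡ 8 (mod 25)
8^2 ≡ 14 (mod 25)
8^4 ≡ 21 (mod 25)
8^5 ≡ 18 (mod 25)
8^10 ≡ 24 (mod 25)
8^20 ≡ 1 (mod 25) ✓
So ord_25(8) = 20.

20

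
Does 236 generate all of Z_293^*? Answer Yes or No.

No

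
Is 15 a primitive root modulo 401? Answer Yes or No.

Yes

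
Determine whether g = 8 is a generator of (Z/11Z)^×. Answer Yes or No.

φ(11) = 11 − 1 = 10 = 2 · 5.
8 is a primitive root mod 11 iff 8^(φ(11)/q) ≢ 1 for every prime q | φ(11), i.e. q ∈ {2, 5}.
8^5 ≡ 10 (mod 11)  [q = 2: ≢ 1 ✓]
8^2 ≡ 9 (mod 11)  [q = 5: ≢ 1 ✓]
Every test exponent gives a nontrivial residue, hence 8 generates the full group.

Yes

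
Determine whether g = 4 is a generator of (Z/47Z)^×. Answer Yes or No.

φ(47) = 47 − 1 = 46 = 2 · 23.
Test 4^(46/q) mod 47 for each prime factor q of 46:
4^23 ≡ 1 (mod 47)  [q = 2: ≡ 1 ✗]
4^2 ≡ 16 (mod 47)  [q = 23: ≢ 1 ✓]
The check at q = 2 fails, so 4 generates a proper subgroup.

No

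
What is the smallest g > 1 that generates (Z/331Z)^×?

3

φ(331) = 331 − 1 = 330 = 2 · 3 · 5 · 11.
Test candidates g = 2, 3, … against the prime factors q ∈ {2, 3, 5, 11} of φ(331): g is a generator iff g^(330/q) ≢ 1 for every such q.
g = 2: 2^165 ≡ 330; 2^110 ≡ 299; 2^66 ≡ 64; 2^30 ≡ 1 — hits 1, so not a primitive root.
g = 3: 3^165 ≡ 330; 3^110 ≡ 299; 3^66 ≡ 64; 3^30 ≡ 270 — none is 1, so 3 is a primitive root.
Hence the least primitive root of 331 is 3.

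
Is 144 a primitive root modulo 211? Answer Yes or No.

φ(211) = 211 − 1 = 210 = 2 · 3 · 5 · 7.
144 is a primitive root mod 211 iff 144^(φ(211)/q) ≢ 1 for every prime q | φ(211), i.e. q ∈ {2, 3, 5, 7}.
144^105 ≡ 1 (mod 211)  [q = 2: ≡ 1 ✗]
144^70 ≡ 1 (mod 211)  [q = 3: ≡ 1 ✗]
144^42 ≡ 1 (mod 211)  [q = 5: ≡ 1 ✗]
144^30 ≡ 58 (mod 211)  [q = 7: ≢ 1 ✓]
144^105 ≡ 1 shows ord(144) | 105, strictly less than φ(211); not a primitive root.

No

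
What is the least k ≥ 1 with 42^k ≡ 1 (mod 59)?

Since 42 ∈ (Z/59Z)^×, its order divides φ(59) = 59 − 1 = 58 = 2 · 29.
Divisors of 58: 1, 2, 29, 58.
Test each divisor d:
42^1 ≡ 42 (mod 59)
42^2 ≡ 53 (mod 59)
42^29 ≡ 58 (mod 59)
42^58 ≡ 1 (mod 59) ✓
The smallest such exponent is 58, so the order of 42 is 58.

58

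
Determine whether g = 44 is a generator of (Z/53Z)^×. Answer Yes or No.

No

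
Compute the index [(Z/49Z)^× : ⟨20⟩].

ord(20) | φ(49) = φ(7^2) = 7·(7−1) = 42 = 2 · 3 · 7.
Divisors of 42: 1, 2, 3, 6, 7, 14, 21, 42.
Check 20^d mod 49 for each divisor in increasing order:
20^1 ≡ 20
20^2 ≡ 8
20^3 ≡ 13
20^6 ≡ 22
20^7 ≡ 48
20^14 ≡ 1
So ord_49(20) = 14, hence |⟨20⟩| = 14.
Index = |(Z/49Z)^×| / |⟨20⟩| = 42 / 14 = 3.

3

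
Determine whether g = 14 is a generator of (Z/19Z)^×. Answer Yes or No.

Yes

φ(19) = 19 − 1 = 18 = 2 · 3^2.
It suffices to check that the order of 14 is not a proper divisor of 18: compute 14^(18/q) for q ∈ {2, 3}.
14^9 ≡ 18 (mod 19)  [q = 2: ≢ 1 ✓]
14^6 ≡ 7 (mod 19)  [q = 3: ≢ 1 ✓]
None equal 1, so ord_19(14) = 18: 14 is a primitive root.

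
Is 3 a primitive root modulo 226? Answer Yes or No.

φ(226) = φ(2)·φ(113) = 1·112 = 112 = 2^4 · 7.
Test 3^(112/q) mod 226 for each prime factor q of 112:
3^56 ≡ 225 (mod 226)  [q = 2: ≢ 1 ✓]
3^16 ≡ 49 (mod 226)  [q = 7: ≢ 1 ✓]
None equal 1, so ord_226(3) = 112: 3 is a primitive root.

Yes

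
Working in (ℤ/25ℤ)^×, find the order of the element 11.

5

Since 11 ∈ (Z/25Z)^×, its order divides φ(25) = φ(5^2) = 5·(5−1) = 20 = 2^2 · 5.
Divisors of 20: 1, 2, 4, 5, 10, 20.
Test each divisor d:
11^1 ≡ 11 (mod 25)
11^2 ≡ 21 (mod 25)
11^4 ≡ 16 (mod 25)
11^5 ≡ 1 (mod 25) ✓
The smallest such exponent is 5, so the order of 11 is 5.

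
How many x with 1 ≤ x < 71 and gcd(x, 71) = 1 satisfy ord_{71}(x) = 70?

φ(71) = 71 − 1 = 70 = 2 · 5 · 7.
(Z/71Z)^× is cyclic (|G| = 70); a cyclic group of order m has exactly φ(d) elements of each order d | m, and none otherwise.
70 = 2 · 5 · 7 divides 70, and φ(70) = 24.

24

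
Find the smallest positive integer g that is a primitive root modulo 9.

2

φ(9) = φ(3^2) = 3·(3−1) = 6 = 2 · 3.
g is a primitive root iff g^(6/q) ≢ 1 (mod 9) for each prime q ∈ {2, 3}.
g = 2: 2^3 ≡ 8; 2^2 ≡ 4 — none is 1, so 2 is a primitive root.
So 2 is the smallest generator of (Z/9Z)^×.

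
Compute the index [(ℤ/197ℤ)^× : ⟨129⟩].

7

Since 129 ∈ (Z/197Z)^×, its order divides φ(197) = 197 − 1 = 196 = 2^2 · 7^2.
Divisors of 196: 1, 2, 4, 7, 14, 28, 49, 98, 196.
Evaluate successive powers at the divisors of 196:
129^1 ≡ 129
129^2 ≡ 93
129^4 ≡ 178
129^7 ≡ 183
129^14 ≡ 196
129^28 ≡ 1
So ord_197(129) = 28, hence |⟨129⟩| = 28.
Index = |(Z/197Z)^×| / |⟨129⟩| = 196 / 28 = 7.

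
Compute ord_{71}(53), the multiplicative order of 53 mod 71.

The order of 53 must divide φ(71) = 71 − 1 = 70 = 2 · 5 · 7.
Divisors of 70: 1, 2, 5, 7, 10, 14, 35, 70.
Evaluate successive powers at the divisors of 70:
53^1 ≡ 53 (mod 71)
53^2 ≡ 40 (mod 71)
53^5 ≡ 26 (mod 71)
53^7 ≡ 46 (mod 71)
53^10 ≡ 37 (mod 71)
53^14 ≡ 57 (mod 71)
53^35 ≡ 70 (mod 71)
53^70 ≡ 1 (mod 71) ✓
Therefore the multiplicative order of 53 modulo 71 is 70.

70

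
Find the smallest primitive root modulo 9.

2

φ(9) = φ(3^2) = 3·(3−1) = 6 = 2 · 3.
g is a primitive root iff g^(6/q) ≢ 1 (mod 9) for each prime q ∈ {2, 3}.
g = 2: 2^3 ≡ 8; 2^2 ≡ 4 — none is 1, so 2 is a primitive root.
Hence the least primitive root of 9 is 2.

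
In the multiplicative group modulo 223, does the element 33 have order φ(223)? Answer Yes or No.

No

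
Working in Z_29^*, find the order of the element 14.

28

By Lagrange's theorem, ord_29(14) divides φ(29) = 29 − 1 = 28 = 2^2 · 7.
Divisors of 28: 1, 2, 4, 7, 14, 28.
Evaluate successive powers at the divisors of 28:
14^1 ≡ 14 (mod 29)
14^2 ≡ 22 (mod 29)
14^4 ≡ 20 (mod 29)
14^7 ≡ 12 (mod 29)
14^14 ≡ 28 (mod 29)
14^28 ≡ 1 (mod 29) ✓
Hence ord(14) = 28.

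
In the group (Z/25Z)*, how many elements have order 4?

φ(25) = φ(5^2) = 5·(5−1) = 20 = 2^2 · 5.
(Z/25Z)^× is cyclic (|G| = 20); a cyclic group of order m has exactly φ(d) elements of each order d | m, and none otherwise.
4 = 2^2 divides 20, and φ(4) = 2.

2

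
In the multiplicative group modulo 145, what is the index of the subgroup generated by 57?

28

ord(57) | φ(145) = φ(5·29) = (5−1)·(29−1) = 4·28 = 112 = 2^4 · 7.
Divisors of 112: 1, 2, 4, 7, 8, 14, 16, 28, 56, 112.
Test each divisor d:
57^1 ≡ 57
57^2 ≡ 59
57^4 ≡ 1
Thus |⟨57⟩| = ord(57) = 4.
[(Z/145Z)^× : ⟨57⟩] = 112/4 = 28.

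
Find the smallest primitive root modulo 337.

10

φ(337) = 337 − 1 = 336 = 2^4 · 3 · 7.
Test candidates g = 2, 3, … against the prime factors q ∈ {2, 3, 7} of φ(337): g is a generator iff g^(336/q) ≢ 1 for every such q.
g = 2: 2^168 ≡ 1 — hits 1, so not a primitive root.
g = 3: 3^168 ≡ 1 — hits 1, so not a primitive root.
g = 4: 4^168 ≡ 1 — hits 1, so not a primitive root.
g = 5: 5^168 ≡ 336; 5^112 ≡ 1 — hits 1, so not a primitive root.
g = 6: 6^168 ≡ 1 — hits 1, so not a primitive root.
g = 7: 7^168 ≡ 1 — hits 1, so not a primitive root.
g = 8: 8^168 ≡ 1 — hits 1, so not a primitive root.
g = 9: 9^168 ≡ 1 — hits 1, so not a primitive root.
g = 10: 10^168 ≡ 336; 10^112 ≡ 128; 10^48 ≡ 175 — none is 1, so 10 is a primitive root.
So 10 is the smallest generator of (Z/337Z)^×.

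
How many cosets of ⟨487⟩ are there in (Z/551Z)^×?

12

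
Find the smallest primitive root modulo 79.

φ(79) = 79 − 1 = 78 = 2 · 3 · 13.
g is a primitive root iff g^(78/q) ≢ 1 (mod 79) for each prime q ∈ {2, 3, 13}.
g = 2: 2^39 ≡ 1 — hits 1, so not a primitive root.
g = 3: 3^39 ≡ 78; 3^26 ≡ 23; 3^6 ≡ 18 — none is 1, so 3 is a primitive root.
The smallest primitive root modulo 79 is 3.

3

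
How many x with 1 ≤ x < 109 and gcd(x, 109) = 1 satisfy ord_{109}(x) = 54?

18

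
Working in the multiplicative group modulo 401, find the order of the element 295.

400

The order of 295 must divide φ(401) = 401 − 1 = 400 = 2^4 · 5^2.
Divisors of 400: 1, 2, 4, 5, 8, 10, 16, 20, 25, 40, 50, 80, 100, 200, 400.
Evaluate successive powers at the divisors of 400:
295^1 ≡ 295
295^2 ≡ 8
295^4 ≡ 64
295^5 ≡ 33
295^8 ≡ 86
295^10 ≡ 287
295^16 ≡ 178
295^20 ≡ 164
295^25 ≡ 199
295^40 ≡ 29
295^50 ≡ 303
295^80 ≡ 39
295^100 ≡ 381
295^200 ≡ 400
295^400 ≡ 1
The smallest such exponent is 400, so the order of 295 is 400.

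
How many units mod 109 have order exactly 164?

0

φ(109) = 109 − 1 = 108 = 2^2 · 3^3.
In a cyclic group of order 108, there are φ(d) elements of order d for each divisor d of 108, and zero for non-divisors.
Here 108 is not a multiple of 164, so there are no elements of order 164.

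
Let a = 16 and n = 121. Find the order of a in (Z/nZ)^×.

ord(16) | φ(121) = φ(11^2) = 11·(11−1) = 110 = 2 · 5 · 11.
Divisors of 110: 1, 2, 5, 10, 11, 22, 55, 110.
Evaluate successive powers at the divisors of 110:
16^1 ≡ 16 (mod 121)
16^2 ≡ 14 (mod 121)
16^5 ≡ 111 (mod 121)
16^10 ≡ 100 (mod 121)
16^11 ≡ 27 (mod 121)
16^22 ≡ 3 (mod 121)
16^55 ≡ 1 (mod 121) ✓
So ord_121(16) = 55.

55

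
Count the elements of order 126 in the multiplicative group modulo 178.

0

φ(178) = φ(2)·φ(89) = 1·88 = 88 = 2^3 · 11.
Since (Z/178Z)^× is cyclic of order 88, the number of elements of order d is φ(d) when d | 88 and 0 otherwise.
Here 88 is not a multiple of 126, so there are no elements of order 126.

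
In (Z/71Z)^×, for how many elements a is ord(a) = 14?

6

φ(71) = 71 − 1 = 70 = 2 · 5 · 7.
Since (Z/71Z)^× is cyclic of order 70, the number of elements of order d is φ(d) when d | 70 and 0 otherwise.
14 = 2 · 7 divides 70, and φ(14) = 6.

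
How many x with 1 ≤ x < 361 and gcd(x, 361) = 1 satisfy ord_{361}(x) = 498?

0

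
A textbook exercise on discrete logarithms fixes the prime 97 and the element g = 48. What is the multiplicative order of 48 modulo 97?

ord(48) | φ(97) = 97 − 1 = 96 = 2^5 · 3.
Divisors of 96: 1, 2, 3, 4, 6, 8, 12, 16, 24, 32, 48, 96.
Evaluate successive powers at the divisors of 96:
48^1 ≡ 48
48^2 ≡ 73
48^3 ≡ 12
48^4 ≡ 91
48^6 ≡ 47
48^8 ≡ 36
48^12 ≡ 75
48^16 ≡ 35
48^24 ≡ 96
48^32 ≡ 61
48^48 ≡ 1
The smallest such exponent is 48, so the order of 48 is 48.

48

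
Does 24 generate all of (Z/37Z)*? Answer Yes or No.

φ(37) = 37 − 1 = 36 = 2^2 · 3^2.
Test 24^(36/q) mod 37 for each prime factor q of 36:
24^18 ≡ 36 (mod 37)  [q = 2: ≢ 1 ✓]
24^12 ≡ 10 (mod 37)  [q = 3: ≢ 1 ✓]
Every test exponent gives a nontrivial residue, hence 24 generates the full group.

Yes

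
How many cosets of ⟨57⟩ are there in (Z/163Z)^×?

2

By Lagrange's theorem, ord_163(57) divides φ(163) = 163 − 1 = 162 = 2 · 3^4.
Divisors of 162: 1, 2, 3, 6, 9, 18, 27, 54, 81, 162.
Check 57^d mod 163 for each divisor in increasing order:
57^1 ≡ 57
57^2 ≡ 152
57^3 ≡ 25
57^6 ≡ 136
57^9 ≡ 140
57^18 ≡ 40
57^27 ≡ 58
57^54 ≡ 104
57^81 ≡ 1
Thus |⟨57⟩| = ord(57) = 81.
The index is φ(163) / ord(57) = 162 / 81 = 2.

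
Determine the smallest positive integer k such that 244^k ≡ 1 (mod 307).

ord(244) | φ(307) = 307 − 1 = 306 = 2 · 3^2 · 17.
Divisors of 306: 1, 2, 3, 6, 9, 17, 18, 34, 51, 102, 153, 306.
Test each divisor d:
244^1 ≡ 244
244^2 ≡ 285
244^3 ≡ 158
244^6 ≡ 97
244^9 ≡ 283
244^17 ≡ 254
244^18 ≡ 269
244^34 ≡ 46
244^51 ≡ 18
244^102 ≡ 17
244^153 ≡ 306
244^306 ≡ 1
The smallest such exponent is 306, so the order of 244 is 306.

306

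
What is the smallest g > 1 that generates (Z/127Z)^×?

3

φ(127) = 127 − 1 = 126 = 2 · 3^2 · 7.
g is a primitive root iff g^(126/q) ≢ 1 (mod 127) for each prime q ∈ {2, 3, 7}.
g = 2: 2^63 ≡ 1 — hits 1, so not a primitive root.
g = 3: 3^63 ≡ 126; 3^42 ≡ 107; 3^18 ≡ 4 — none is 1, so 3 is a primitive root.
The smallest primitive root modulo 127 is 3.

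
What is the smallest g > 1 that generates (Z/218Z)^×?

11

φ(218) = φ(2)·φ(109) = 1·108 = 108 = 2^2 · 3^3.
Test candidates g = 2, 3, … against the prime factors q ∈ {2, 3} of φ(218): g is a generator iff g^(108/q) ≢ 1 for every such q.
g = 2: gcd(2, 218) = 2 > 1, not a unit — skip.
g = 3: 3^54 ≡ 1 — hits 1, so not a primitive root.
g = 4: gcd(4, 218) = 2 > 1, not a unit — skip.
g = 5: 5^54 ≡ 1 — hits 1, so not a primitive root.
g = 6: gcd(6, 218) = 2 > 1, not a unit — skip.
g = 7: 7^54 ≡ 1 — hits 1, so not a primitive root.
g = 8: gcd(8, 218) = 2 > 1, not a unit — skip.
g = 9: 9^54 ≡ 1 — hits 1, so not a primitive root.
g = 10: gcd(10, 218) = 2 > 1, not a unit — skip.
g = 11: 11^54 ≡ 217; 11^36 ≡ 45 — none is 1, so 11 is a primitive root.
So 11 is the smallest generator of (Z/218Z)^×.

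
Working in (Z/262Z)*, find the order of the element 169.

By Lagrange's theorem, ord_262(169) divides φ(262) = φ(2)·φ(131) = 1·130 = 130 = 2 · 5 · 13.
Divisors of 130: 1, 2, 5, 10, 13, 26, 65, 130.
Test each divisor d:
169^1 ≡ 169
169^2 ≡ 3
169^5 ≡ 211
169^10 ≡ 243
169^13 ≡ 61
169^26 ≡ 53
169^65 ≡ 1
The smallest such exponent is 65, so the order of 169 is 65.

65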